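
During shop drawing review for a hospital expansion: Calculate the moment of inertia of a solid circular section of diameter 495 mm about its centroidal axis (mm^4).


r = d / 2 = 495 / 2 = 247.5 mm
I = pi * r^4 / 4 = pi * 247.5^4 / 4
= 2947071648.52 mm^4

2947071648.52 mm^4


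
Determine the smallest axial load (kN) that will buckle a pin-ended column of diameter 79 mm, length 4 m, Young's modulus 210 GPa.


I = pi * d^4 / 64 = 1911957.63 mm^4
L = 4000.0 mm
P_cr = pi^2 * E * I / L^2
= 9.8696 * 210000.0 * 1911957.63 / 4000.0^2
= 247672.23 N = 247.6722 kN

247.6722 kN


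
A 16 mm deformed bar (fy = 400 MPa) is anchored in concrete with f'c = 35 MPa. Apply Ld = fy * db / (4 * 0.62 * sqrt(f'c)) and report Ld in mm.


Ld = (fy * db) / (4 * 0.62 * sqrt(f'c))
= (400 * 16) / (4 * 0.62 * sqrt(35))
= 6400 / 14.6719
= 436.21 mm

436.21 mm


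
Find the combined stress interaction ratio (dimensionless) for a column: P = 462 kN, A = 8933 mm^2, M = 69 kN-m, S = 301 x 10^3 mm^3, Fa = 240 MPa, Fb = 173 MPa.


f_a = P / A = 462000.0 / 8933 = 51.7183 MPa
f_b = M / S = 69000000.0 / 301000.0 = 229.2359 MPa
Ratio = f_a / Fa + f_b / Fb
= 51.7183 / 240 + 229.2359 / 173
= 1.5406 (dimensionless)

1.5406 (dimensionless)


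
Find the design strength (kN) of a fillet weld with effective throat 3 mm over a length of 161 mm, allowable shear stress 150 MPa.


Strength = throat * length * allowable stress
= 3 * 161 * 150 N
= 72450 N
= 72.45 kN

72.45 kN


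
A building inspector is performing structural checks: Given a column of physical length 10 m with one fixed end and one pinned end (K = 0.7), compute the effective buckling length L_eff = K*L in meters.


L_eff = K * L
= 0.7 * 10
= 7.0 m

7.0 m


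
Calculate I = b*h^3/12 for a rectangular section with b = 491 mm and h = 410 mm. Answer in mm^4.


I = b * h^3 / 12
= 491 * 410^3 / 12
= 491 * 68921000 / 12
= 2820017583.33 mm^4

2820017583.33 mm^4


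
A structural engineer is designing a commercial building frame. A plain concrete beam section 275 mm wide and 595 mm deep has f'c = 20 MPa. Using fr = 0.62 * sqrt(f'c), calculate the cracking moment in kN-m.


fr = 0.62 * sqrt(20) = 0.62 * 4.4721 = 2.7727 MPa
I = 275 * 595^3 / 12 = 4827278385.42 mm^4
y_t = 297.5 mm
M_cr = fr * I / y_t = 2.7727 * 4827278385.42 / 297.5 N-mm
= 44.9906 kN-m

44.9906 kN-m


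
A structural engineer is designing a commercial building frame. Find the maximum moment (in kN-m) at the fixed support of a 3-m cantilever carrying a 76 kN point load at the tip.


For a cantilever with a point load at the free end:
M_max = P * L = 76 * 3 = 228 kN-m

228 kN-m


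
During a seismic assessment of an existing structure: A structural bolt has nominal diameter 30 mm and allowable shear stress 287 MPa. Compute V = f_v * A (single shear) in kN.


A = pi * d^2 / 4 = pi * 30^2 / 4 = 706.8583 mm^2
V = f_v * A / 1000 = 287 * 706.8583 / 1000
= 202.8683 kN

202.8683 kN


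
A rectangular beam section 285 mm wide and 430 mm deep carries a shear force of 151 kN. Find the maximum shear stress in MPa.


A = b * h = 285 * 430 = 122550 mm^2
V = 151 kN = 151000.0 N
tau_max = 1.5 * V / A = 1.5 * 151000.0 / 122550
= 1.8482 MPa

1.8482 MPa


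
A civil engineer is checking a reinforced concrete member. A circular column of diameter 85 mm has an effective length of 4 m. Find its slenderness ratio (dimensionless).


Radius of gyration r = d / 4 = 85 / 4 = 21.25 mm
L_eff = 4000.0 mm
Slenderness ratio = L / r = 4000.0 / 21.25 = 188.24 (dimensionless)

188.24 (dimensionless)


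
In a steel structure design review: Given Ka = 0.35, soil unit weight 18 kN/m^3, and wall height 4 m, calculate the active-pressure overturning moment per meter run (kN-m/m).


Pa = 0.5 * Ka * gamma * H^2
= 0.5 * 0.35 * 18 * 4^2
= 50.4 kN/m
Arm = H / 3 = 4 / 3 = 1.3333 m
Mo = Pa * arm = Pa * H / 3 = 50.4 * 4 / 3 = 67.2 kN-m/m

67.2 kN-m/m


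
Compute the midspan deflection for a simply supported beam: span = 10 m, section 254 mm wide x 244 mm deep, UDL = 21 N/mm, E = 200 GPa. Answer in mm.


I = 254 * 244^3 / 12 = 307483594.67 mm^4
L = 10000.0 mm, w = 21 N/mm, E = 200000.0 MPa
delta = 5 * w * L^4 / (384 * E * I)
= 5 * 21 * 10000.0^4 / (384 * 200000.0 * 307483594.67)
= 44.4638 mm

44.4638 mm


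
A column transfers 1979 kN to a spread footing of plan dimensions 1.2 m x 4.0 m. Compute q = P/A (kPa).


A = 1.2 * 4.0 = 4.8 m^2
q = P / A = 1979 / 4.8
= 412.2917 kPa

412.2917 kPa


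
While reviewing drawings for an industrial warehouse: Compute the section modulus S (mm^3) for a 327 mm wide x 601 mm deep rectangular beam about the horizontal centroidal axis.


S = b * h^2 / 6
= 327 * 601^2 / 6
= 327 * 361201 / 6
= 19685454.5 mm^3

19685454.5 mm^3


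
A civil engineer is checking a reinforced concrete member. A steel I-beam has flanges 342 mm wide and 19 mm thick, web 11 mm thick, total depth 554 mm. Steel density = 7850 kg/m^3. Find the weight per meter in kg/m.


A_flanges = 2 * 342 * 19 = 12996 mm^2
A_web = (554 - 2 * 19) * 11 = 5676 mm^2
A_total = 12996 + 5676 = 18672 mm^2 = 0.018672 m^2
Weight = rho * A = 7850 * 0.018672 = 146.5752 kg/m

146.5752 kg/m


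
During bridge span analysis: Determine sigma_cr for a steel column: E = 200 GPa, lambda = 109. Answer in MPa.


sigma_cr = pi^2 * E / lambda^2
= 9.8696 * 200000.0 / 109^2
= 9.8696 * 200000.0 / 11881
= 166.141 MPa

166.141 MPa


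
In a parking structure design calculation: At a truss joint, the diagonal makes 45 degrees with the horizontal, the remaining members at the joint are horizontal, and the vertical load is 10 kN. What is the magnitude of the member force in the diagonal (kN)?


At the joint, only the diagonal has a vertical component, so vertical equilibrium gives:
F * sin(45) = 10
F = 10 / sin(45)
= 10 / 0.707107
= 14.14 kN

14.14 kN


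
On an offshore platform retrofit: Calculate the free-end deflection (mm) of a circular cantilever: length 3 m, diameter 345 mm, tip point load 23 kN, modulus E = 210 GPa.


I = pi * d^4 / 64 = pi * 345^4 / 64 = 695418562.61 mm^4
L = 3000.0 mm, P = 23000.0 N, E = 210000.0 MPa
delta = P * L^3 / (3 * E * I)
= 23000.0 * 3000.0^3 / (3 * 210000.0 * 695418562.61)
= 1.4174 mm

1.4174 mm


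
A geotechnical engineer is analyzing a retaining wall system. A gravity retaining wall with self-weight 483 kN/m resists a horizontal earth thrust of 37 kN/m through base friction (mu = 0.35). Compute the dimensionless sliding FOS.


Resisting force = mu * W = 0.35 * 483 = 169.05 kN/m
FOS = Resisting / Driving = 169.05 / 37
= 4.5689 (dimensionless)

4.5689 (dimensionless)


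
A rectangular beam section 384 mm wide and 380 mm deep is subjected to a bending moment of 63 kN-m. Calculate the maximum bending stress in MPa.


I = b * h^3 / 12 = 384 * 380^3 / 12 = 1755904000.0 mm^4
y = h / 2 = 380 / 2 = 190.0 mm
M = 63 kN-m = 63000000.0 N-mm
sigma = M * y / I = 63000000.0 * 190.0 / 1755904000.0
= 6.82 MPa

6.82 MPa


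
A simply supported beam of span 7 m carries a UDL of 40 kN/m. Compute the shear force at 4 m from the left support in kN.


R_A = w * L / 2 = 40 * 7 / 2 = 140.0 kN
V(x) = R_A - w * x = 140.0 - 40 * 4
= -20.0 kN

-20.0 kN


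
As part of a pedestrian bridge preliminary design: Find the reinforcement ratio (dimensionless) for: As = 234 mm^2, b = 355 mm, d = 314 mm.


rho = As / (b * d)
= 234 / (355 * 314)
= 234 / 111470
= 0.002099 (dimensionless)

0.002099 (dimensionless)


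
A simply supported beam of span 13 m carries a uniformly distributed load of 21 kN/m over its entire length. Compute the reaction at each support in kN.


Total load = w * L = 21 * 13 = 273 kN
By symmetry, each reaction R = total / 2 = 273 / 2 = 136.5 kN

136.5 kN


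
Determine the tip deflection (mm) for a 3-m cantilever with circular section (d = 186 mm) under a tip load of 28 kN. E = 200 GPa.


I = pi * d^4 / 64 = pi * 186^4 / 64 = 58751867.48 mm^4
L = 3000.0 mm, P = 28000.0 N, E = 200000.0 MPa
delta = P * L^3 / (3 * E * I)
= 28000.0 * 3000.0^3 / (3 * 200000.0 * 58751867.48)
= 21.4461 mm

21.4461 mm


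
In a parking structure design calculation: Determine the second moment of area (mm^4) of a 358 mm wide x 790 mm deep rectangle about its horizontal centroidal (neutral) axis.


I = b * h^3 / 12
= 358 * 790^3 / 12
= 358 * 493039000 / 12
= 14708996833.33 mm^4

14708996833.33 mm^4


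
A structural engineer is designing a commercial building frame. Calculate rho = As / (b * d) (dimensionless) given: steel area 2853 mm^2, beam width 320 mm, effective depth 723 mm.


rho = As / (b * d)
= 2853 / (320 * 723)
= 2853 / 231360
= 0.012331 (dimensionless)

0.012331 (dimensionless)


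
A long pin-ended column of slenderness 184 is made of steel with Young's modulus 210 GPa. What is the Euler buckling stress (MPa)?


sigma_cr = pi^2 * E / lambda^2
= 9.8696 * 210000.0 / 184^2
= 9.8696 * 210000.0 / 33856
= 61.2186 MPa

61.2186 MPa


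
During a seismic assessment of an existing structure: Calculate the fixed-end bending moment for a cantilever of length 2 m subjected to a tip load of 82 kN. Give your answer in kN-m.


For a cantilever with a point load at the free end:
M_max = P * L = 82 * 2 = 164 kN-m

164 kN-m


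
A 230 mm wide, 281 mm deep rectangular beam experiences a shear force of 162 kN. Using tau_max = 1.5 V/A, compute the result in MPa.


A = b * h = 230 * 281 = 64630 mm^2
V = 162 kN = 162000.0 N
tau_max = 1.5 * V / A = 1.5 * 162000.0 / 64630
= 3.7599 MPa

3.7599 MPa


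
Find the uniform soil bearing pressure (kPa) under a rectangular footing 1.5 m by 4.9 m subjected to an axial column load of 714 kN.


A = 1.5 * 4.9 = 7.35 m^2
q = P / A = 714 / 7.35
= 97.1429 kPa

97.1429 kPa


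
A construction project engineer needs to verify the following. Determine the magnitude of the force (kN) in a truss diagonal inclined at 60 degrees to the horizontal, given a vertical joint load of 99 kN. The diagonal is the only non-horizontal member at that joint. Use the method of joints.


At the joint, only the diagonal has a vertical component, so vertical equilibrium gives:
F * sin(60) = 99
F = 99 / sin(60)
= 99 / 0.866025
= 114.32 kN

114.32 kN


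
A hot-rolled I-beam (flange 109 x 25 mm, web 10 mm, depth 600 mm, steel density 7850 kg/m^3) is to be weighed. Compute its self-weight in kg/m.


A_flanges = 2 * 109 * 25 = 5450 mm^2
A_web = (600 - 2 * 25) * 10 = 5500 mm^2
A_total = 5450 + 5500 = 10950 mm^2 = 0.010950 m^2
Weight = rho * A = 7850 * 0.010950 = 85.9575 kg/m

85.9575 kg/m


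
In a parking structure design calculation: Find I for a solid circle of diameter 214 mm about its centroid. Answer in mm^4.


r = d / 2 = 214 / 2 = 107.0 mm
I = pi * r^4 / 4 = pi * 107.0^4 / 4
= 102949677.88 mm^4

102949677.88 mm^4


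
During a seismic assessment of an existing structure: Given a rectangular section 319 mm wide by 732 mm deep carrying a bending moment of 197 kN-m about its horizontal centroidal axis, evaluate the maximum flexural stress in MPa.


I = b * h^3 / 12 = 319 * 732^3 / 12 = 10426599216.0 mm^4
y = h / 2 = 732 / 2 = 366.0 mm
M = 197 kN-m = 197000000.0 N-mm
sigma = M * y / I = 197000000.0 * 366.0 / 10426599216.0
= 6.92 MPa

6.92 MPa


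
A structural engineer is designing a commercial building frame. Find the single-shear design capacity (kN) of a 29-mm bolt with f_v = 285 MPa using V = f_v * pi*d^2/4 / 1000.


A = pi * d^2 / 4 = pi * 29^2 / 4 = 660.5199 mm^2
V = f_v * A / 1000 = 285 * 660.5199 / 1000
= 188.2482 kN

188.2482 kN


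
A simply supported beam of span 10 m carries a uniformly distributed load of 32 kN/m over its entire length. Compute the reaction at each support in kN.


Total load = w * L = 32 * 10 = 320 kN
By symmetry, each reaction R = total / 2 = 320 / 2 = 160.0 kN

160.0 kN


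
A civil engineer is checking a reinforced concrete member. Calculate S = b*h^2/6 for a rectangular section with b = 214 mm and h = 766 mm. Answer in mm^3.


S = b * h^2 / 6
= 214 * 766^2 / 6
= 214 * 586756 / 6
= 20927630.67 mm^3

20927630.67 mm^3


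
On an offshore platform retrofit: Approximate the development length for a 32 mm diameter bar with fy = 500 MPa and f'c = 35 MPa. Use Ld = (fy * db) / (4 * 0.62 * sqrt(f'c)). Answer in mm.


Ld = (fy * db) / (4 * 0.62 * sqrt(f'c))
= (500 * 32) / (4 * 0.62 * sqrt(35))
= 16000 / 14.6719
= 1090.52 mm

1090.52 mm


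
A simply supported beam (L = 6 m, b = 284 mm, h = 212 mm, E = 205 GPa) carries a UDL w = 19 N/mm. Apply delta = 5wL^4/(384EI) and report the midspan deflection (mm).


I = 284 * 212^3 / 12 = 225499029.33 mm^4
L = 6000.0 mm, w = 19 N/mm, E = 205000.0 MPa
delta = 5 * w * L^4 / (384 * E * I)
= 5 * 19 * 6000.0^4 / (384 * 205000.0 * 225499029.33)
= 6.9358 mm

6.9358 mm


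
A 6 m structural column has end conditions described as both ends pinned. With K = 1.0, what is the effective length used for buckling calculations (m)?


L_eff = K * L
= 1.0 * 6
= 6.0 m

6.0 m


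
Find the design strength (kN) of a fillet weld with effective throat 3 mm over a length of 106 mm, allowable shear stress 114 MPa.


Strength = throat * length * allowable stress
= 3 * 106 * 114 N
= 36252 N
= 36.25 kN

36.25 kN


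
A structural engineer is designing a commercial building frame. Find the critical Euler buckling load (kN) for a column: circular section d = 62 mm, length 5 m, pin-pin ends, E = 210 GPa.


I = pi * d^4 / 64 = 725331.7 mm^4
L = 5000.0 mm
P_cr = pi^2 * E * I / L^2
= 9.8696 * 210000.0 * 725331.7 / 5000.0^2
= 60133.39 N = 60.1334 kN

60.1334 kN


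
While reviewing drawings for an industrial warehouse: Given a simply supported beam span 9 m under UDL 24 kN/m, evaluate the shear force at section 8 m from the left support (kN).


R_A = w * L / 2 = 24 * 9 / 2 = 108.0 kN
V(x) = R_A - w * x = 108.0 - 24 * 8
= -84.0 kN

-84.0 kN


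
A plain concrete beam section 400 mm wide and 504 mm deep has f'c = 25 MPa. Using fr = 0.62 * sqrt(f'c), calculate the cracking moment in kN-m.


fr = 0.62 * sqrt(25) = 0.62 * 5.0 = 3.1 MPa
I = 400 * 504^3 / 12 = 4267468800.0 mm^4
y_t = 252.0 mm
M_cr = fr * I / y_t = 3.1 * 4267468800.0 / 252.0 N-mm
= 52.4966 kN-m

52.4966 kN-m


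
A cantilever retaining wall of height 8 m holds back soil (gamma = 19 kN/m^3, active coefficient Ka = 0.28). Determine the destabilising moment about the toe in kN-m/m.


Pa = 0.5 * Ka * gamma * H^2
= 0.5 * 0.28 * 19 * 8^2
= 170.24 kN/m
Arm = H / 3 = 8 / 3 = 2.6667 m
Mo = Pa * arm = Pa * H / 3 = 170.24 * 8 / 3 = 453.9733 kN-m/m

453.9733 kN-m/m


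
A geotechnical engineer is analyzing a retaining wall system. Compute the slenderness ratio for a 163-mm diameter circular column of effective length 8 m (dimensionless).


Radius of gyration r = d / 4 = 163 / 4 = 40.75 mm
L_eff = 8000.0 mm
Slenderness ratio = L / r = 8000.0 / 40.75 = 196.32 (dimensionless)

196.32 (dimensionless)


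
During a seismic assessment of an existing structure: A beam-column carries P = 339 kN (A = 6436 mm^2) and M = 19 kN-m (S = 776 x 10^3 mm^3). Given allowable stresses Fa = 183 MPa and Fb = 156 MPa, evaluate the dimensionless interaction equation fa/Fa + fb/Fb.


f_a = P / A = 339000.0 / 6436 = 52.6725 MPa
f_b = M / S = 19000000.0 / 776000.0 = 24.4845 MPa
Ratio = f_a / Fa + f_b / Fb
= 52.6725 / 183 + 24.4845 / 156
= 0.4448 (dimensionless)

0.4448 (dimensionless)


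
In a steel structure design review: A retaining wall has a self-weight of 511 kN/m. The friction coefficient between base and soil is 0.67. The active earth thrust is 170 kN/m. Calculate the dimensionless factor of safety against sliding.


Resisting force = mu * W = 0.67 * 511 = 342.37 kN/m
FOS = Resisting / Driving = 342.37 / 170
= 2.0139 (dimensionless)

2.0139 (dimensionless)


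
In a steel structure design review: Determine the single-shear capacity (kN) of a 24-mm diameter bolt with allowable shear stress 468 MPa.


A = pi * d^2 / 4 = pi * 24^2 / 4 = 452.3893 mm^2
V = f_v * A / 1000 = 468 * 452.3893 / 1000
= 211.7182 kN

211.7182 kN


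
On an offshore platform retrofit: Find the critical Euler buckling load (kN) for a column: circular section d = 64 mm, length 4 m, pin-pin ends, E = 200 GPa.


I = pi * d^4 / 64 = 823549.66 mm^4
L = 4000.0 mm
P_cr = pi^2 * E * I / L^2
= 9.8696 * 200000.0 * 823549.66 / 4000.0^2
= 101601.37 N = 101.6014 kN

101.6014 kN


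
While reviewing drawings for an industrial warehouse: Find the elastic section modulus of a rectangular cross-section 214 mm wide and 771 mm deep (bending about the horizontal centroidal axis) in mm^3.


S = b * h^2 / 6
= 214 * 771^2 / 6
= 214 * 594441 / 6
= 21201729.0 mm^3

21201729.0 mm^3


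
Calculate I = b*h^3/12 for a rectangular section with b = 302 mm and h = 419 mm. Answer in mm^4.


I = b * h^3 / 12
= 302 * 419^3 / 12
= 302 * 73560059 / 12
= 1851261484.83 mm^4

1851261484.83 mm^4


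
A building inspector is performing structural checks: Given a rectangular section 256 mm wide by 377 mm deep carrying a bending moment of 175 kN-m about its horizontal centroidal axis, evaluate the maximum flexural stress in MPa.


I = b * h^3 / 12 = 256 * 377^3 / 12 = 1143096170.67 mm^4
y = h / 2 = 377 / 2 = 188.5 mm
M = 175 kN-m = 175000000.0 N-mm
sigma = M * y / I = 175000000.0 * 188.5 / 1143096170.67
= 28.86 MPa

28.86 MPa


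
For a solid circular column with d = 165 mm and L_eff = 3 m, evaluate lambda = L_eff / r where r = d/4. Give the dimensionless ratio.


Radius of gyration r = d / 4 = 165 / 4 = 41.25 mm
L_eff = 3000.0 mm
Slenderness ratio = L / r = 3000.0 / 41.25 = 72.73 (dimensionless)

72.73 (dimensionless)


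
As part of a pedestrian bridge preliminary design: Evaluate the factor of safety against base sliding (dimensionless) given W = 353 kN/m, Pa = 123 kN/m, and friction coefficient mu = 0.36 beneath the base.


Resisting force = mu * W = 0.36 * 353 = 127.08 kN/m
FOS = Resisting / Driving = 127.08 / 123
= 1.0332 (dimensionless)

1.0332 (dimensionless)


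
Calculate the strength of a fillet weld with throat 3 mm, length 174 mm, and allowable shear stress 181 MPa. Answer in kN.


Strength = throat * length * allowable stress
= 3 * 174 * 181 N
= 94482 N
= 94.48 kN

94.48 kN


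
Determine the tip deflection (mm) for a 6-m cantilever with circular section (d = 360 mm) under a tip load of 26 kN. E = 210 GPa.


I = pi * d^4 / 64 = pi * 360^4 / 64 = 824479576.01 mm^4
L = 6000.0 mm, P = 26000.0 N, E = 210000.0 MPa
delta = P * L^3 / (3 * E * I)
= 26000.0 * 6000.0^3 / (3 * 210000.0 * 824479576.01)
= 10.812 mm

10.812 mm


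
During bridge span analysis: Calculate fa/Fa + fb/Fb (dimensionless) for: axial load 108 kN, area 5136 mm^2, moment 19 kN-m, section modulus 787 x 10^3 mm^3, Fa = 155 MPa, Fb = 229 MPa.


f_a = P / A = 108000.0 / 5136 = 21.028 MPa
f_b = M / S = 19000000.0 / 787000.0 = 24.1423 MPa
Ratio = f_a / Fa + f_b / Fb
= 21.028 / 155 + 24.1423 / 229
= 0.2411 (dimensionless)

0.2411 (dimensionless)


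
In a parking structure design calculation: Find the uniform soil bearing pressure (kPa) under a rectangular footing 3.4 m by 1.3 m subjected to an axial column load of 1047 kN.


A = 3.4 * 1.3 = 4.42 m^2
q = P / A = 1047 / 4.42
= 236.8778 kPa

236.8778 kPa


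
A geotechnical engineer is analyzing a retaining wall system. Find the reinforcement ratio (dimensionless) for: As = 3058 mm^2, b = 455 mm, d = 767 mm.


rho = As / (b * d)
= 3058 / (455 * 767)
= 3058 / 348985
= 0.008763 (dimensionless)

0.008763 (dimensionless)


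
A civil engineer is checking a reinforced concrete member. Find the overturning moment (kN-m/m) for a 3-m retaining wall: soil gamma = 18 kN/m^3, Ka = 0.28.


Pa = 0.5 * Ka * gamma * H^2
= 0.5 * 0.28 * 18 * 3^2
= 22.68 kN/m
Arm = H / 3 = 3 / 3 = 1.0 m
Mo = Pa * arm = Pa * H / 3 = 22.68 * 3 / 3 = 22.68 kN-m/m

22.68 kN-m/m


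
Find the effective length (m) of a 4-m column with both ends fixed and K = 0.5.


L_eff = K * L
= 0.5 * 4
= 2.0 m

2.0 m


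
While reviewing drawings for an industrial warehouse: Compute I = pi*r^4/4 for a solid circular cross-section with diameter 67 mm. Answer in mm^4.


r = d / 2 = 67 / 2 = 33.5 mm
I = pi * r^4 / 4 = pi * 33.5^4 / 4
= 989165.84 mm^4

989165.84 mm^4


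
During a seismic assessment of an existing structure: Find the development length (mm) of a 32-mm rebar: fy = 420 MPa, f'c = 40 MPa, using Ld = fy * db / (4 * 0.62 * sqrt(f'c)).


Ld = (fy * db) / (4 * 0.62 * sqrt(f'c))
= (420 * 32) / (4 * 0.62 * sqrt(40))
= 13440 / 15.6849
= 856.88 mm

856.88 mm


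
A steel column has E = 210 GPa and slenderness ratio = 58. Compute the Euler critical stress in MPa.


sigma_cr = pi^2 * E / lambda^2
= 9.8696 * 210000.0 / 58^2
= 9.8696 * 210000.0 / 3364
= 616.1168 MPa

616.1168 MPa


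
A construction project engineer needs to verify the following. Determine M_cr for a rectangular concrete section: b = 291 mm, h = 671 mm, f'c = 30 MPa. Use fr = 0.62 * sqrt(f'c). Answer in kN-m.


fr = 0.62 * sqrt(30) = 0.62 * 5.4772 = 3.3959 MPa
I = 291 * 671^3 / 12 = 7326208991.75 mm^4
y_t = 335.5 mm
M_cr = fr * I / y_t = 3.3959 * 7326208991.75 / 335.5 N-mm
= 74.1548 kN-m

74.1548 kN-m


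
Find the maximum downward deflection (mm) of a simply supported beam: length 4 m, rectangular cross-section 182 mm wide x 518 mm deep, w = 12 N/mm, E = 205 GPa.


I = 182 * 518^3 / 12 = 2108042785.33 mm^4
L = 4000.0 mm, w = 12 N/mm, E = 205000.0 MPa
delta = 5 * w * L^4 / (384 * E * I)
= 5 * 12 * 4000.0^4 / (384 * 205000.0 * 2108042785.33)
= 0.0926 mm

0.0926 mm


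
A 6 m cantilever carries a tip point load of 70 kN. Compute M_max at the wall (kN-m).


For a cantilever with a point load at the free end:
M_max = P * L = 70 * 6 = 420 kN-m

420 kN-m


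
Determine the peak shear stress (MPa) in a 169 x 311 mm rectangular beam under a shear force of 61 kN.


A = b * h = 169 * 311 = 52559 mm^2
V = 61 kN = 61000.0 N
tau_max = 1.5 * V / A = 1.5 * 61000.0 / 52559
= 1.7409 MPa

1.7409 MPa


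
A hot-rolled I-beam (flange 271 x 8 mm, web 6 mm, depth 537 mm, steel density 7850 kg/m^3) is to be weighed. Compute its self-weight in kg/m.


A_flanges = 2 * 271 * 8 = 4336 mm^2
A_web = (537 - 2 * 8) * 6 = 3126 mm^2
A_total = 4336 + 3126 = 7462 mm^2 = 0.007462 m^2
Weight = rho * A = 7850 * 0.007462 = 58.5767 kg/m

58.5767 kg/m


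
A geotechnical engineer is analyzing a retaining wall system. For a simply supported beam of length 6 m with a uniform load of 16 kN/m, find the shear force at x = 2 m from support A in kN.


R_A = w * L / 2 = 16 * 6 / 2 = 48.0 kN
V(x) = R_A - w * x = 48.0 - 16 * 2
= 16.0 kN

16.0 kN


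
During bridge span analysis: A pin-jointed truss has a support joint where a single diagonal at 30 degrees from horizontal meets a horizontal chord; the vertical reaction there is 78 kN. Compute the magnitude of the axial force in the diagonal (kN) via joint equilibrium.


At the joint, only the diagonal has a vertical component, so vertical equilibrium gives:
F * sin(30) = 78
F = 78 / sin(30)
= 78 / 0.5
= 156.0 kN

156.0 kN


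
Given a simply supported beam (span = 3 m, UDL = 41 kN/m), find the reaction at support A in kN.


Total load = w * L = 41 * 3 = 123 kN
By symmetry, each reaction R = total / 2 = 123 / 2 = 61.5 kN

61.5 kN


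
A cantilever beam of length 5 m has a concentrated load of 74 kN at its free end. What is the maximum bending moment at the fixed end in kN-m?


For a cantilever with a point load at the free end:
M_max = P * L = 74 * 5 = 370 kN-m

370 kN-m


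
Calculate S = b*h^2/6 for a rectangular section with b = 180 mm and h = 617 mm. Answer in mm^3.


S = b * h^2 / 6
= 180 * 617^2 / 6
= 180 * 380689 / 6
= 11420670.0 mm^3

11420670.0 mm^3


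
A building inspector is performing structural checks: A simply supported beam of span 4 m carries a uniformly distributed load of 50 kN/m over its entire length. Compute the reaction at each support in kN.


Total load = w * L = 50 * 4 = 200 kN
By symmetry, each reaction R = total / 2 = 200 / 2 = 100.0 kN

100.0 kN


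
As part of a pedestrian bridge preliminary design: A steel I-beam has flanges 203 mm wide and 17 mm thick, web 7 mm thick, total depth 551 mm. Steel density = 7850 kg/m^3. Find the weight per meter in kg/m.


A_flanges = 2 * 203 * 17 = 6902 mm^2
A_web = (551 - 2 * 17) * 7 = 3619 mm^2
A_total = 6902 + 3619 = 10521 mm^2 = 0.010521 m^2
Weight = rho * A = 7850 * 0.010521 = 82.5898 kg/m

82.5898 kg/m


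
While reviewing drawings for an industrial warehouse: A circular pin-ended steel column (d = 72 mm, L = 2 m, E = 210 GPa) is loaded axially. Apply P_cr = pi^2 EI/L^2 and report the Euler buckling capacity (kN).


I = pi * d^4 / 64 = 1319167.32 mm^4
L = 2000.0 mm
P_cr = pi^2 * E * I / L^2
= 9.8696 * 210000.0 * 1319167.32 / 2000.0^2
= 683532.13 N = 683.5321 kN

683.5321 kN


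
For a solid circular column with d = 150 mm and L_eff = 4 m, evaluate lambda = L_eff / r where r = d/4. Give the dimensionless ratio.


Radius of gyration r = d / 4 = 150 / 4 = 37.5 mm
L_eff = 4000.0 mm
Slenderness ratio = L / r = 4000.0 / 37.5 = 106.67 (dimensionless)

106.67 (dimensionless)


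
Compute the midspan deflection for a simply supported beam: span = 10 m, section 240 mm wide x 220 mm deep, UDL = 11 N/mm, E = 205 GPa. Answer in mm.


I = 240 * 220^3 / 12 = 212960000.0 mm^4
L = 10000.0 mm, w = 11 N/mm, E = 205000.0 MPa
delta = 5 * w * L^4 / (384 * E * I)
= 5 * 11 * 10000.0^4 / (384 * 205000.0 * 212960000.0)
= 32.808 mm

32.808 mm


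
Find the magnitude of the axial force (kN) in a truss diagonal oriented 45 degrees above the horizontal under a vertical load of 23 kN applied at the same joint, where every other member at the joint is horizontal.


At the joint, only the diagonal has a vertical component, so vertical equilibrium gives:
F * sin(45) = 23
F = 23 / sin(45)
= 23 / 0.707107
= 32.53 kN

32.53 kN


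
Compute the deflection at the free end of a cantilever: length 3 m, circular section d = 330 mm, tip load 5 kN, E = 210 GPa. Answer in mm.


I = pi * d^4 / 64 = pi * 330^4 / 64 = 582137609.58 mm^4
L = 3000.0 mm, P = 5000.0 N, E = 210000.0 MPa
delta = P * L^3 / (3 * E * I)
= 5000.0 * 3000.0^3 / (3 * 210000.0 * 582137609.58)
= 0.3681 mm

0.3681 mm


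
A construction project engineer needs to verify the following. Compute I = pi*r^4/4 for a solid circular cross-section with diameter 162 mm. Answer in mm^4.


r = d / 2 = 162 / 2 = 81.0 mm
I = pi * r^4 / 4 = pi * 81.0^4 / 4
= 33808815.61 mm^4

33808815.61 mm^4


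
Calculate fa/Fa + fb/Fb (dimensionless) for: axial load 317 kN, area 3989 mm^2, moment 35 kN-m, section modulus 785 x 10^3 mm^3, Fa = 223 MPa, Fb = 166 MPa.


f_a = P / A = 317000.0 / 3989 = 79.4685 MPa
f_b = M / S = 35000000.0 / 785000.0 = 44.586 MPa
Ratio = f_a / Fa + f_b / Fb
= 79.4685 / 223 + 44.586 / 166
= 0.625 (dimensionless)

0.625 (dimensionless)


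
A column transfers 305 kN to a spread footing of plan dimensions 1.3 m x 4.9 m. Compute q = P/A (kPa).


A = 1.3 * 4.9 = 6.37 m^2
q = P / A = 305 / 6.37
= 47.8807 kPa

47.8807 kPa


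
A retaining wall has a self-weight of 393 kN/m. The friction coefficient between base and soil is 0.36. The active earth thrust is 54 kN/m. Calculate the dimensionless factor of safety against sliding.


Resisting force = mu * W = 0.36 * 393 = 141.48 kN/m
FOS = Resisting / Driving = 141.48 / 54
= 2.62 (dimensionless)

2.62 (dimensionless)


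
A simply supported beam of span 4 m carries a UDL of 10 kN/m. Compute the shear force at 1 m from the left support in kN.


R_A = w * L / 2 = 10 * 4 / 2 = 20.0 kN
V(x) = R_A - w * x = 20.0 - 10 * 1
= 10.0 kN

10.0 kN


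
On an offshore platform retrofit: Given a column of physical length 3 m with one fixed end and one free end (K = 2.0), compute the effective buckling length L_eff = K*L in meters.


L_eff = K * L
= 2.0 * 3
= 6.0 m

6.0 m


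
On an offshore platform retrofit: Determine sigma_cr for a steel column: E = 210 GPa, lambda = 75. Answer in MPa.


sigma_cr = pi^2 * E / lambda^2
= 9.8696 * 210000.0 / 75^2
= 9.8696 * 210000.0 / 5625
= 368.4652 MPa

368.4652 MPa


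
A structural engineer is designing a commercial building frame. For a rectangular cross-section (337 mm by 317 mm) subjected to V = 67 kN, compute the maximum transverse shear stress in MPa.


A = b * h = 337 * 317 = 106829 mm^2
V = 67 kN = 67000.0 N
tau_max = 1.5 * V / A = 1.5 * 67000.0 / 106829
= 0.9408 MPa

0.9408 MPa


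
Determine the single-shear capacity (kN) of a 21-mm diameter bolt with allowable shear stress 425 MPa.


A = pi * d^2 / 4 = pi * 21^2 / 4 = 346.3606 mm^2
V = f_v * A / 1000 = 425 * 346.3606 / 1000
= 147.2033 kN

147.2033 kN


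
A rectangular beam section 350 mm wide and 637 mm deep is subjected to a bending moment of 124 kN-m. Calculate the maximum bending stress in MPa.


I = b * h^3 / 12 = 350 * 637^3 / 12 = 7538849879.17 mm^4
y = h / 2 = 637 / 2 = 318.5 mm
M = 124 kN-m = 124000000.0 N-mm
sigma = M * y / I = 124000000.0 * 318.5 / 7538849879.17
= 5.24 MPa

5.24 MPa


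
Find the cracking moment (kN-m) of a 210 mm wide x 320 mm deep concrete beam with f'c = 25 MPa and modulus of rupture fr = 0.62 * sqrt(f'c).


fr = 0.62 * sqrt(25) = 0.62 * 5.0 = 3.1 MPa
I = 210 * 320^3 / 12 = 573440000.0 mm^4
y_t = 160.0 mm
M_cr = fr * I / y_t = 3.1 * 573440000.0 / 160.0 N-mm
= 11.1104 kN-m

11.1104 kN-m


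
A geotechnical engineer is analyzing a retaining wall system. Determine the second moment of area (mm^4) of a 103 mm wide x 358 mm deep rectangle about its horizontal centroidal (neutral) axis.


I = b * h^3 / 12
= 103 * 358^3 / 12
= 103 * 45882712 / 12
= 393826611.33 mm^4

393826611.33 mm^4


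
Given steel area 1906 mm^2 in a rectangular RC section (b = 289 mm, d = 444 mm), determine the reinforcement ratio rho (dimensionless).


rho = As / (b * d)
= 1906 / (289 * 444)
= 1906 / 128316
= 0.014854 (dimensionless)

0.014854 (dimensionless)


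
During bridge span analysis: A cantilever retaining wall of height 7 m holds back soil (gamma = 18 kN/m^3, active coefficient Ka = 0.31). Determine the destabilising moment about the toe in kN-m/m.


Pa = 0.5 * Ka * gamma * H^2
= 0.5 * 0.31 * 18 * 7^2
= 136.71 kN/m
Arm = H / 3 = 7 / 3 = 2.3333 m
Mo = Pa * arm = Pa * H / 3 = 136.71 * 7 / 3 = 318.99 kN-m/m

318.99 kN-m/m


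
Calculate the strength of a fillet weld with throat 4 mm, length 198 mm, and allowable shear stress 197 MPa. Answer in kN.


Strength = throat * length * allowable stress
= 4 * 198 * 197 N
= 156024 N
= 156.02 kN

156.02 kN


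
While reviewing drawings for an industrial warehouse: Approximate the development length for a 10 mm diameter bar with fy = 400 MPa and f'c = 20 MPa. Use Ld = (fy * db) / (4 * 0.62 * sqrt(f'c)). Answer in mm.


Ld = (fy * db) / (4 * 0.62 * sqrt(f'c))
= (400 * 10) / (4 * 0.62 * sqrt(20))
= 4000 / 11.0909
= 360.66 mm

360.66 mm


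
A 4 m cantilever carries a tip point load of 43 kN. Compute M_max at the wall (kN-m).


For a cantilever with a point load at the free end:
M_max = P * L = 43 * 4 = 172 kN-m

172 kN-m


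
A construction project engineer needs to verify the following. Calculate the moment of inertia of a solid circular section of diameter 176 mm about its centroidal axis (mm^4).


r = d / 2 = 176 / 2 = 88.0 mm
I = pi * r^4 / 4 = pi * 88.0^4 / 4
= 47099963.43 mm^4

47099963.43 mm^4


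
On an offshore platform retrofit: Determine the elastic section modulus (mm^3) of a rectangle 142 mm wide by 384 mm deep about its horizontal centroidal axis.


S = b * h^2 / 6
= 142 * 384^2 / 6
= 142 * 147456 / 6
= 3489792.0 mm^3

3489792.0 mm^3


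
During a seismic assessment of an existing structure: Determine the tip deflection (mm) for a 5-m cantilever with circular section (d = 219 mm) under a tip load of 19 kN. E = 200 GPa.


I = pi * d^4 / 64 = pi * 219^4 / 64 = 112913627.02 mm^4
L = 5000.0 mm, P = 19000.0 N, E = 200000.0 MPa
delta = P * L^3 / (3 * E * I)
= 19000.0 * 5000.0^3 / (3 * 200000.0 * 112913627.02)
= 35.0563 mm

35.0563 mm


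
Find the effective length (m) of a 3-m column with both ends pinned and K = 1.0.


L_eff = K * L
= 1.0 * 3
= 3.0 m

3.0 m


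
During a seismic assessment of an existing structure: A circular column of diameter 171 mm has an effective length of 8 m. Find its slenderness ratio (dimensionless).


Radius of gyration r = d / 4 = 171 / 4 = 42.75 mm
L_eff = 8000.0 mm
Slenderness ratio = L / r = 8000.0 / 42.75 = 187.13 (dimensionless)

187.13 (dimensionless)


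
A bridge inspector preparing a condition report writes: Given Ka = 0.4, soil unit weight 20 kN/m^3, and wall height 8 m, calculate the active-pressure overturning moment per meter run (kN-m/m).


Pa = 0.5 * Ka * gamma * H^2
= 0.5 * 0.4 * 20 * 8^2
= 256.0 kN/m
Arm = H / 3 = 8 / 3 = 2.6667 m
Mo = Pa * arm = Pa * H / 3 = 256.0 * 8 / 3 = 682.6667 kN-m/m

682.6667 kN-m/m


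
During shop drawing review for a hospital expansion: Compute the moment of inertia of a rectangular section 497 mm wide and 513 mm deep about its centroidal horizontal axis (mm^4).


I = b * h^3 / 12
= 497 * 513^3 / 12
= 497 * 135005697 / 12
= 5591485950.75 mm^4

5591485950.75 mm^4


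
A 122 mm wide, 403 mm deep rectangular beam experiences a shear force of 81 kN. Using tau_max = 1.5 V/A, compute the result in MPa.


A = b * h = 122 * 403 = 49166 mm^2
V = 81 kN = 81000.0 N
tau_max = 1.5 * V / A = 1.5 * 81000.0 / 49166
= 2.4712 MPa

2.4712 MPa


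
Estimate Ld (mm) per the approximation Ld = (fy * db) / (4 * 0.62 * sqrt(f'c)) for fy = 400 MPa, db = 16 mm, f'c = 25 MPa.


Ld = (fy * db) / (4 * 0.62 * sqrt(f'c))
= (400 * 16) / (4 * 0.62 * sqrt(25))
= 6400 / 12.4
= 516.13 mm

516.13 mm


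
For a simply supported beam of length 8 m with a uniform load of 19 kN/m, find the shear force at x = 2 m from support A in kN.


R_A = w * L / 2 = 19 * 8 / 2 = 76.0 kN
V(x) = R_A - w * x = 76.0 - 19 * 2
= 38.0 kN

38.0 kN


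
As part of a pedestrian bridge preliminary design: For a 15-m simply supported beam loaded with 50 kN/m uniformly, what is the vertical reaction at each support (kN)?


Total load = w * L = 50 * 15 = 750 kN
By symmetry, each reaction R = total / 2 = 750 / 2 = 375.0 kN

375.0 kN


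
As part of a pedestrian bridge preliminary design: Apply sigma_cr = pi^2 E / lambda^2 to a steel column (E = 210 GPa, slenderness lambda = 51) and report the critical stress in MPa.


sigma_cr = pi^2 * E / lambda^2
= 9.8696 * 210000.0 / 51^2
= 9.8696 * 210000.0 / 2601
= 796.8539 MPa

796.8539 MPa


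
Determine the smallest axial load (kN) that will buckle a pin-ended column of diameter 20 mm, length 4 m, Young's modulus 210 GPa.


I = pi * d^4 / 64 = 7853.98 mm^4
L = 4000.0 mm
P_cr = pi^2 * E * I / L^2
= 9.8696 * 210000.0 * 7853.98 / 4000.0^2
= 1017.39 N = 1.0174 kN

1.0174 kN


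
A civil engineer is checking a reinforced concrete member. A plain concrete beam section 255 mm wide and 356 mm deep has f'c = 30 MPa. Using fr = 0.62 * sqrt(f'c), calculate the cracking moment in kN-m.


fr = 0.62 * sqrt(30) = 0.62 * 5.4772 = 3.3959 MPa
I = 255 * 356^3 / 12 = 958757840.0 mm^4
y_t = 178.0 mm
M_cr = fr * I / y_t = 3.3959 * 958757840.0 / 178.0 N-mm
= 18.2912 kN-m

18.2912 kN-m


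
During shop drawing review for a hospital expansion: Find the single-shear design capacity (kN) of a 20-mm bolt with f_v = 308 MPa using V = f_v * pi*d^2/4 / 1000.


A = pi * d^2 / 4 = pi * 20^2 / 4 = 314.1593 mm^2
V = f_v * A / 1000 = 308 * 314.1593 / 1000
= 96.7611 kN

96.7611 kN


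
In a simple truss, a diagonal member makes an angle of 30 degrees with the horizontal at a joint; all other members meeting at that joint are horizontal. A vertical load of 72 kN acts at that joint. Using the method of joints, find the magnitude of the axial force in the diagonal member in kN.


At the joint, only the diagonal has a vertical component, so vertical equilibrium gives:
F * sin(30) = 72
F = 72 / sin(30)
= 72 / 0.5
= 144.0 kN

144.0 kN


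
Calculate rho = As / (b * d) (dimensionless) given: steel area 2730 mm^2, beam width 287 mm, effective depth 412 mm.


rho = As / (b * d)
= 2730 / (287 * 412)
= 2730 / 118244
= 0.023088 (dimensionless)

0.023088 (dimensionless)


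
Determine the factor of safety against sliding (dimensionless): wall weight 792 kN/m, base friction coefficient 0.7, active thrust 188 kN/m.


Resisting force = mu * W = 0.7 * 792 = 554.4 kN/m
FOS = Resisting / Driving = 554.4 / 188
= 2.9489 (dimensionless)

2.9489 (dimensionless)


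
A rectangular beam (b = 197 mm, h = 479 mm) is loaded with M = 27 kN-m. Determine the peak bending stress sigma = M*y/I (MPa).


I = b * h^3 / 12 = 197 * 479^3 / 12 = 1804228423.58 mm^4
y = h / 2 = 479 / 2 = 239.5 mm
M = 27 kN-m = 27000000.0 N-mm
sigma = M * y / I = 27000000.0 * 239.5 / 1804228423.58
= 3.58 MPa

3.58 MPa


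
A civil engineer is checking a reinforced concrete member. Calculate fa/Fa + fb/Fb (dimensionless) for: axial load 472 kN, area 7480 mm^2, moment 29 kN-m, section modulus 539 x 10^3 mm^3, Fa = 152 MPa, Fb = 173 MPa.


f_a = P / A = 472000.0 / 7480 = 63.1016 MPa
f_b = M / S = 29000000.0 / 539000.0 = 53.8033 MPa
Ratio = f_a / Fa + f_b / Fb
= 63.1016 / 152 + 53.8033 / 173
= 0.7261 (dimensionless)

0.7261 (dimensionless)


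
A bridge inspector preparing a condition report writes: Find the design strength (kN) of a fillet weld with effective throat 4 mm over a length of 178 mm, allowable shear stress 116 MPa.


Strength = throat * length * allowable stress
= 4 * 178 * 116 N
= 82592 N
= 82.59 kN

82.59 kN


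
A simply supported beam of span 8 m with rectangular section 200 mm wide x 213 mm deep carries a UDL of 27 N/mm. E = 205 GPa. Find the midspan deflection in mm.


I = 200 * 213^3 / 12 = 161059950.0 mm^4
L = 8000.0 mm, w = 27 N/mm, E = 205000.0 MPa
delta = 5 * w * L^4 / (384 * E * I)
= 5 * 27 * 8000.0^4 / (384 * 205000.0 * 161059950.0)
= 43.6135 mm

43.6135 mm


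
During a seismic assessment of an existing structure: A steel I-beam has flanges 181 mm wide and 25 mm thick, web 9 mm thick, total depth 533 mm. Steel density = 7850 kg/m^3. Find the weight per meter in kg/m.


A_flanges = 2 * 181 * 25 = 9050 mm^2
A_web = (533 - 2 * 25) * 9 = 4347 mm^2
A_total = 9050 + 4347 = 13397 mm^2 = 0.013397 m^2
Weight = rho * A = 7850 * 0.013397 = 105.1664 kg/m

105.1664 kg/m


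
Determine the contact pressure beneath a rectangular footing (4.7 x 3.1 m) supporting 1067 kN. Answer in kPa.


A = 4.7 * 3.1 = 14.57 m^2
q = P / A = 1067 / 14.57
= 73.2327 kPa

73.2327 kPa


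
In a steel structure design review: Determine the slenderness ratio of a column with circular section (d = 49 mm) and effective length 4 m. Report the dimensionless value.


Radius of gyration r = d / 4 = 49 / 4 = 12.25 mm
L_eff = 4000.0 mm
Slenderness ratio = L / r = 4000.0 / 12.25 = 326.53 (dimensionless)

326.53 (dimensionless)


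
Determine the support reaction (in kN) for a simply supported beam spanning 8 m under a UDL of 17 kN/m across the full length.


Total load = w * L = 17 * 8 = 136 kN
By symmetry, each reaction R = total / 2 = 136 / 2 = 68.0 kN

68.0 kN


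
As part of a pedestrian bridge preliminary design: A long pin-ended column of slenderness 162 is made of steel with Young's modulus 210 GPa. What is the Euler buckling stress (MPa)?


sigma_cr = pi^2 * E / lambda^2
= 9.8696 * 210000.0 / 162^2
= 9.8696 * 210000.0 / 26244
= 78.9749 MPa

78.9749 MPa


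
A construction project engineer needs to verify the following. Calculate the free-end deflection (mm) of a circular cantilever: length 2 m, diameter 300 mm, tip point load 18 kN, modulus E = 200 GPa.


I = pi * d^4 / 64 = pi * 300^4 / 64 = 397607820.22 mm^4
L = 2000.0 mm, P = 18000.0 N, E = 200000.0 MPa
delta = P * L^3 / (3 * E * I)
= 18000.0 * 2000.0^3 / (3 * 200000.0 * 397607820.22)
= 0.6036 mm

0.6036 mm


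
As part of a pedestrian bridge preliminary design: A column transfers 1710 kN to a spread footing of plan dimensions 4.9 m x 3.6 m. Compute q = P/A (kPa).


A = 4.9 * 3.6 = 17.64 m^2
q = P / A = 1710 / 17.64
= 96.9388 kPa

96.9388 kPa
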